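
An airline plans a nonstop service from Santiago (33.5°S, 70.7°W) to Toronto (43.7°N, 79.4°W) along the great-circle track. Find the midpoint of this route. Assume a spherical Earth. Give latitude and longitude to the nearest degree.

≈ (5°N, 75°W)

Convert each endpoint to a unit vector on the sphere (x = cos φ cos λ, y = cos φ sin λ, z = sin φ).
The central angle between the endpoints is δ = arccos(p₁·p₂) ≈ 1.355 rad (77.6°).
Interpolate at f = 1/2 with slerp weights a = sin((1−f)δ)/sin δ ≈ 0.642, b = sin(fδ)/sin δ ≈ 0.642.
p = a·p₁ + b·p₂ ≈ (0.262, -0.961, 0.089); φ = arcsin(p_z) ≈ 5.11°, λ = atan2(p_y, p_x) ≈ -74.74°.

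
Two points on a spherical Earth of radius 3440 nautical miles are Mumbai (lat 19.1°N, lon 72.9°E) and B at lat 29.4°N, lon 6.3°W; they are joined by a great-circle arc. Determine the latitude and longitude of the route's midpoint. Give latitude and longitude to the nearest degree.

Write both endpoints as unit vectors p₁, p₂ with components (cos φ cos λ, cos φ sin λ, sin φ).
The central angle between the endpoints is δ = arccos(p₁·p₂) ≈ 1.250 rad (71.6°).
Interpolate at f = 1/2 with slerp weights a = sin((1−f)δ)/sin δ ≈ 0.617, b = sin(fδ)/sin δ ≈ 0.617.
p = a·p₁ + b·p₂ ≈ (0.705, 0.498, 0.504); φ = arcsin(p_z) ≈ 30.30°, λ = atan2(p_y, p_x) ≈ 35.22°.

≈ lat 30°N, lon 35°E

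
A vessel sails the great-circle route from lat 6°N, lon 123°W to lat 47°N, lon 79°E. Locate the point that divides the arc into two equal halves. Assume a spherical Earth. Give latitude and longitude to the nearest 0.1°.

≈ lat 62.1°N, lon 158.2°W

Write both endpoints as unit vectors p₁, p₂ with components (cos φ cos λ, cos φ sin λ, sin φ).
The central angle between the endpoints is δ = arccos(p₁·p₂) ≈ 2.156 rad (123.5°).
Interpolate at f = 1/2 with slerp weights a = sin((1−f)δ)/sin δ ≈ 1.057, b = sin(fδ)/sin δ ≈ 1.057.
p = a·p₁ + b·p₂ ≈ (-0.435, -0.174, 0.883); φ = arcsin(p_z) ≈ 62.07°, λ = atan2(p_y, p_x) ≈ -158.20°.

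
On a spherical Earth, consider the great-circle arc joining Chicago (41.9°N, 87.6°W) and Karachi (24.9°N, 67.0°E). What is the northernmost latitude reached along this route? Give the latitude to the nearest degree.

≈ 72°N

The great circle lies in the plane with unit normal n̂ = (p₁ × p₂)/|p₁ × p₂|.
Here n̂_z ≈ +0.307; the vertex latitude is φ_max = arccos|n̂_z| ≈ 72.1°.
Check via Clairaut: cos φ_max = |cos φ₁| · sin C = cos(41.9°)·sin(24.3°) ≈ 0.307, again giving ≈ 72.1°.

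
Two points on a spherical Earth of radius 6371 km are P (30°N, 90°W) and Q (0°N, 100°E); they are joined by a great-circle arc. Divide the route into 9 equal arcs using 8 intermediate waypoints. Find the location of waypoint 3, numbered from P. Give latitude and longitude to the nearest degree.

The haversine formula gives a central angle δ ≈ 2.592 rad (148.5°) between the endpoints.
Interpolate at f = 3/9 with slerp weights a = sin((1−f)δ)/sin δ ≈ 1.892, b = sin(fδ)/sin δ ≈ 1.457.
p = a·p₁ + b·p₂ ≈ (-0.253, -0.204, 0.946); φ = arcsin(p_z) ≈ 71.05°, λ = atan2(p_y, p_x) ≈ -141.15°.

≈ (71°N, 141°W)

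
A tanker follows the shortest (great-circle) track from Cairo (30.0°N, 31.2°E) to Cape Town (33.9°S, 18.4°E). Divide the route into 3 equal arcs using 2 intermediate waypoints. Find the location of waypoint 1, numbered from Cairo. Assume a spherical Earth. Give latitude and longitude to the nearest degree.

≈ 9°N, 27°E

From cos δ = sin φ₁ sin φ₂ + cos φ₁ cos φ₂ cos Δλ, the central angle is δ ≈ 1.135 rad (65.0°).
Interpolate at f = 1/3 with slerp weights a = sin((1−f)δ)/sin δ ≈ 0.757, b = sin(fδ)/sin δ ≈ 0.407.
p = a·p₁ + b·p₂ ≈ (0.882, 0.446, 0.151); φ = arcsin(p_z) ≈ 8.71°, λ = atan2(p_y, p_x) ≈ 26.85°.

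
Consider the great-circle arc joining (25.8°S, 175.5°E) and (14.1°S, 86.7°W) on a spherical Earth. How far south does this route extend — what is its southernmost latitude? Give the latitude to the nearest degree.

The great circle lies in the plane with unit normal n̂ = (p₁ × p₂)/|p₁ × p₂|.
Here n̂_z ≈ +0.865; the vertex latitude is φ_max = arccos|n̂_z| ≈ 30.1°.
Check via Clairaut: cos φ_max = |cos φ₁| · sin C = cos(25.8°)·sin(106.1°) ≈ 0.865, again giving ≈ 30.1°.

≈ 30°S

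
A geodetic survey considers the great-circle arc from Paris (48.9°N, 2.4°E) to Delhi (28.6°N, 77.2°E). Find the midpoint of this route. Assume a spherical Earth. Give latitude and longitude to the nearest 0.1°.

From cos δ = sin φ₁ sin φ₂ + cos φ₁ cos φ₂ cos Δλ, the central angle is δ ≈ 1.033 rad (59.2°).
Interpolate at f = 1/2 with slerp weights a = sin((1−f)δ)/sin δ ≈ 0.575, b = sin(fδ)/sin δ ≈ 0.575.
p = a·p₁ + b·p₂ ≈ (0.490, 0.508, 0.709); φ = arcsin(p_z) ≈ 45.12°, λ = atan2(p_y, p_x) ≈ 46.07°.

≈ 45.1°N, 46.1°E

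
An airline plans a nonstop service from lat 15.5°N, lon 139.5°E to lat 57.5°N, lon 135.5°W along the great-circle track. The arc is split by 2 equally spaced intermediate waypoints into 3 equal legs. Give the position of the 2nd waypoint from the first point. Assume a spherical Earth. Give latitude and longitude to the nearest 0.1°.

≈ lat 51.5°N, lon 177.7°W

Convert each endpoint to a unit vector on the sphere (x = cos φ cos λ, y = cos φ sin λ, z = sin φ).
The central angle between the endpoints is δ = arccos(p₁·p₂) ≈ 1.297 rad (74.3°).
Interpolate at f = 2/3 with slerp weights a = sin((1−f)δ)/sin δ ≈ 0.435, b = sin(fδ)/sin δ ≈ 0.790.
p = a·p₁ + b·p₂ ≈ (-0.622, -0.025, 0.783); φ = arcsin(p_z) ≈ 51.52°, λ = atan2(p_y, p_x) ≈ -177.67°.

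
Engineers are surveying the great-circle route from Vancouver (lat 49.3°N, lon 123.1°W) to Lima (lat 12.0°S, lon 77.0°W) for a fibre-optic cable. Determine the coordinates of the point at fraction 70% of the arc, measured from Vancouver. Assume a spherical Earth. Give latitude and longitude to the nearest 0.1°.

≈ lat 7.3°N, lon 87.7°W

Convert each endpoint to a unit vector on the sphere (x = cos φ cos λ, y = cos φ sin λ, z = sin φ).
The central angle between the endpoints is δ = arccos(p₁·p₂) ≈ 1.282 rad (73.5°).
Interpolate at f = 0.70 with slerp weights a = sin((1−f)δ)/sin δ ≈ 0.391, b = sin(fδ)/sin δ ≈ 0.816.
p = a·p₁ + b·p₂ ≈ (0.040, -0.991, 0.127); φ = arcsin(p_z) ≈ 7.31°, λ = atan2(p_y, p_x) ≈ -87.69°.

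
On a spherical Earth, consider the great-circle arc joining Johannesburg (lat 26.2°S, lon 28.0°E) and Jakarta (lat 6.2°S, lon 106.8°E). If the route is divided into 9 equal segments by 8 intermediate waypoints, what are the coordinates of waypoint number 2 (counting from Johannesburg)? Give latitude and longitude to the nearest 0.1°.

Convert each endpoint to a unit vector on the sphere (x = cos φ cos λ, y = cos φ sin λ, z = sin φ).
The central angle between the endpoints is δ = arccos(p₁·p₂) ≈ 1.348 rad (77.2°).
Interpolate at f = 2/9 with slerp weights a = sin((1−f)δ)/sin δ ≈ 0.889, b = sin(fδ)/sin δ ≈ 0.303.
p = a·p₁ + b·p₂ ≈ (0.617, 0.662, -0.425); φ = arcsin(p_z) ≈ -25.15°, λ = atan2(p_y, p_x) ≈ 47.03°.

≈ lat 25.2°S, lon 47.0°E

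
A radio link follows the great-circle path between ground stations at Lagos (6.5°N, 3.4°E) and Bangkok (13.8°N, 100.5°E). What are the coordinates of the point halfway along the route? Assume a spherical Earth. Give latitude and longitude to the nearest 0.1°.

Write both endpoints as unit vectors p₁, p₂ with components (cos φ cos λ, cos φ sin λ, sin φ).
The central angle between the endpoints is δ = arccos(p₁·p₂) ≈ 1.663 rad (95.3°).
Interpolate at f = 1/2 with slerp weights a = sin((1−f)δ)/sin δ ≈ 0.742, b = sin(fδ)/sin δ ≈ 0.742.
p = a·p₁ + b·p₂ ≈ (0.605, 0.752, 0.261); φ = arcsin(p_z) ≈ 15.13°, λ = atan2(p_y, p_x) ≈ 51.21°.

≈ 15.1°N, 51.2°E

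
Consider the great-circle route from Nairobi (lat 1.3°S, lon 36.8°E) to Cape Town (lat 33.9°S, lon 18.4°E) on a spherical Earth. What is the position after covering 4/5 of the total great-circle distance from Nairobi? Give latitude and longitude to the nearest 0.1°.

≈ lat 27.6°S, lon 22.8°E

From cos δ = sin φ₁ sin φ₂ + cos φ₁ cos φ₂ cos Δλ, the central angle is δ ≈ 0.643 rad (36.9°).
Interpolate at f = 4/5 with slerp weights a = sin((1−f)δ)/sin δ ≈ 0.214, b = sin(fδ)/sin δ ≈ 0.821.
p = a·p₁ + b·p₂ ≈ (0.818, 0.343, -0.463); φ = arcsin(p_z) ≈ -27.55°, λ = atan2(p_y, p_x) ≈ 22.77°.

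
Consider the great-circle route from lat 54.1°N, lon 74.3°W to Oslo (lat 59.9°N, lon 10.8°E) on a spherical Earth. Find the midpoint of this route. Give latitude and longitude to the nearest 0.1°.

Convert each endpoint to a unit vector on the sphere (x = cos φ cos λ, y = cos φ sin λ, z = sin φ).
The central angle between the endpoints is δ = arccos(p₁·p₂) ≈ 0.758 rad (43.5°).
Interpolate at f = 1/2 with slerp weights a = sin((1−f)δ)/sin δ ≈ 0.538, b = sin(fδ)/sin δ ≈ 0.538.
p = a·p₁ + b·p₂ ≈ (0.351, -0.253, 0.902); φ = arcsin(p_z) ≈ 64.38°, λ = atan2(p_y, p_x) ≈ -35.85°.

≈ lat 64.4°N, lon 35.8°W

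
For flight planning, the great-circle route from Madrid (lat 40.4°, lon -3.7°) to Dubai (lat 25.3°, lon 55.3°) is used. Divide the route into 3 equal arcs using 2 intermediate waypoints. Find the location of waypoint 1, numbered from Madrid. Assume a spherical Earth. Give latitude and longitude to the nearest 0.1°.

≈ lat 38.8°, lon 18.3°

Convert each endpoint to a unit vector on the sphere (x = cos φ cos λ, y = cos φ sin λ, z = sin φ).
The central angle between the endpoints is δ = arccos(p₁·p₂) ≈ 0.887 rad (50.8°).
Interpolate at f = 1/3 with slerp weights a = sin((1−f)δ)/sin δ ≈ 0.719, b = sin(fδ)/sin δ ≈ 0.376.
p = a·p₁ + b·p₂ ≈ (0.740, 0.244, 0.627); φ = arcsin(p_z) ≈ 38.81°, λ = atan2(p_y, p_x) ≈ 18.25°.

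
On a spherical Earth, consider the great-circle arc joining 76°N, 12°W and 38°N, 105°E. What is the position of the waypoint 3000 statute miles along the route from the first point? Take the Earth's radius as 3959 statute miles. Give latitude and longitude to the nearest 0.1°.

Write both endpoints as unit vectors p₁, p₂ with components (cos φ cos λ, cos φ sin λ, sin φ).
The central angle between the endpoints is δ = arccos(p₁·p₂) ≈ 1.035 rad (59.3°). The total great-circle distance is δ·R ≈ 1.035 × 3959 ≈ 4096 mi, so the target fraction is f = 3000/4096 ≈ 0.732.
Interpolate at f ≈ 0.732 with slerp weights a = sin((1−f)δ)/sin δ ≈ 0.318, b = sin(fδ)/sin δ ≈ 0.799.
p = a·p₁ + b·p₂ ≈ (-0.088, 0.593, 0.801); φ = arcsin(p_z) ≈ 53.20°, λ = atan2(p_y, p_x) ≈ 98.43°.

≈ 53.2°N, 98.4°E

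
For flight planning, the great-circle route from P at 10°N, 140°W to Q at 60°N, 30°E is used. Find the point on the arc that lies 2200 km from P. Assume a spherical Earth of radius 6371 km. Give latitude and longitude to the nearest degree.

From cos δ = sin φ₁ sin φ₂ + cos φ₁ cos φ₂ cos Δλ, the central angle is δ ≈ 1.912 rad (109.5°). The total great-circle distance is δ·R ≈ 1.912 × 6371 ≈ 12181 km, so the target fraction is f = 2200/12181 ≈ 0.181.
Interpolate at f ≈ 0.181 with slerp weights a = sin((1−f)δ)/sin δ ≈ 1.061, b = sin(fδ)/sin δ ≈ 0.359.
p = a·p₁ + b·p₂ ≈ (-0.645, -0.582, 0.495); φ = arcsin(p_z) ≈ 29.69°, λ = atan2(p_y, p_x) ≈ -137.94°.

≈ 30°N, 138°W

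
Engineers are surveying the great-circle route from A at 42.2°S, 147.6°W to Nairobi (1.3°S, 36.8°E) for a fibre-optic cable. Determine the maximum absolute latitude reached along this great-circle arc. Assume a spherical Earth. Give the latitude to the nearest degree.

The great circle lies in the plane with unit normal n̂ = (p₁ × p₂)/|p₁ × p₂|.
Here n̂_z ≈ -0.082; the vertex latitude is φ_max = arccos|n̂_z| ≈ 85.3°.
Check via Clairaut: cos φ_max = |cos φ₁| · sin C = cos(42.2°)·sin(173.6°) ≈ 0.082, again giving ≈ 85.3°.

≈ 85°S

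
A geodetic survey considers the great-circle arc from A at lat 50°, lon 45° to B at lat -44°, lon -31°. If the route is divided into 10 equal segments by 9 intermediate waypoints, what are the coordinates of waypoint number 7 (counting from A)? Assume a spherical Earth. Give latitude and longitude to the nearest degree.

From cos δ = sin φ₁ sin φ₂ + cos φ₁ cos φ₂ cos Δλ, the central angle is δ ≈ 2.005 rad (114.9°).
Interpolate at f = 7/10 with slerp weights a = sin((1−f)δ)/sin δ ≈ 0.624, b = sin(fδ)/sin δ ≈ 1.087.
p = a·p₁ + b·p₂ ≈ (0.953, -0.119, -0.277); φ = arcsin(p_z) ≈ -16.09°, λ = atan2(p_y, p_x) ≈ -7.13°.

≈ lat -16°, lon -7°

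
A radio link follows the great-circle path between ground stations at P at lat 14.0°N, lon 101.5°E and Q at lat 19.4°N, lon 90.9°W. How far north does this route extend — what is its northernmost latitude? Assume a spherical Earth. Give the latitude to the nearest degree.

≈ 70°N

The great circle lies in the plane with unit normal n̂ = (p₁ × p₂)/|p₁ × p₂|.
Here n̂_z ≈ +0.338; the vertex latitude is φ_max = arccos|n̂_z| ≈ 70.2°.
Check via Clairaut: cos φ_max = |cos φ₁| · sin C = cos(14.0°)·sin(20.4°) ≈ 0.338, again giving ≈ 70.2°.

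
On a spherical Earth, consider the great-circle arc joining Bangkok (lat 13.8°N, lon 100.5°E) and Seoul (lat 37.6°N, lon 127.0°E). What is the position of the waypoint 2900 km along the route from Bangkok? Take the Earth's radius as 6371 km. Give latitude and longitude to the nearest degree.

Convert each endpoint to a unit vector on the sphere (x = cos φ cos λ, y = cos φ sin λ, z = sin φ).
The central angle between the endpoints is δ = arccos(p₁·p₂) ≈ 0.584 rad (33.5°). The total great-circle distance is δ·R ≈ 0.584 × 6371 ≈ 3722 km, so the target fraction is f = 2900/3722 ≈ 0.779.
Interpolate at f ≈ 0.779 with slerp weights a = sin((1−f)δ)/sin δ ≈ 0.233, b = sin(fδ)/sin δ ≈ 0.797.
p = a·p₁ + b·p₂ ≈ (-0.421, 0.727, 0.542); φ = arcsin(p_z) ≈ 32.82°, λ = atan2(p_y, p_x) ≈ 120.09°.

≈ lat 33°N, lon 120°E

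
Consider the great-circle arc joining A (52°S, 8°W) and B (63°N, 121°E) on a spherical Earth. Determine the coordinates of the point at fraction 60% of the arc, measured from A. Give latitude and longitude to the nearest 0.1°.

Convert each endpoint to a unit vector on the sphere (x = cos φ cos λ, y = cos φ sin λ, z = sin φ).
The central angle between the endpoints is δ = arccos(p₁·p₂) ≈ 2.643 rad (151.4°).
Interpolate at f = 0.60 with slerp weights a = sin((1−f)δ)/sin δ ≈ 1.820, b = sin(fδ)/sin δ ≈ 2.089.
p = a·p₁ + b·p₂ ≈ (0.621, 0.657, 0.428); φ = arcsin(p_z) ≈ 25.31°, λ = atan2(p_y, p_x) ≈ 46.62°.

≈ (25.3°N, 46.6°E)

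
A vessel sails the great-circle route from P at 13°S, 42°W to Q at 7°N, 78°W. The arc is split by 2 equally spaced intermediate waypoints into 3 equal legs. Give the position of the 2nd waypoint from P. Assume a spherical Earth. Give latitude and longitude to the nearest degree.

≈ 0°N, 66°W

Convert each endpoint to a unit vector on the sphere (x = cos φ cos λ, y = cos φ sin λ, z = sin φ).
The central angle between the endpoints is δ = arccos(p₁·p₂) ≈ 0.715 rad (41.0°).
Interpolate at f = 2/3 with slerp weights a = sin((1−f)δ)/sin δ ≈ 0.360, b = sin(fδ)/sin δ ≈ 0.700.
p = a·p₁ + b·p₂ ≈ (0.405, -0.914, 0.004); φ = arcsin(p_z) ≈ 0.25°, λ = atan2(p_y, p_x) ≈ -66.10°.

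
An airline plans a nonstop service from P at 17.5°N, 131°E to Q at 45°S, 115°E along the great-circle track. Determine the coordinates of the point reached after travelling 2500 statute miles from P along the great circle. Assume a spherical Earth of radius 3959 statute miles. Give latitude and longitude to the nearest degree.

Write both endpoints as unit vectors p₁, p₂ with components (cos φ cos λ, cos φ sin λ, sin φ).
The central angle between the endpoints is δ = arccos(p₁·p₂) ≈ 1.120 rad (64.2°). The total great-circle distance is δ·R ≈ 1.120 × 3959 ≈ 4434 mi, so the target fraction is f = 2500/4434 ≈ 0.564.
Interpolate at f ≈ 0.564 with slerp weights a = sin((1−f)δ)/sin δ ≈ 0.521, b = sin(fδ)/sin δ ≈ 0.656.
p = a·p₁ + b·p₂ ≈ (-0.522, 0.796, -0.307); φ = arcsin(p_z) ≈ -17.87°, λ = atan2(p_y, p_x) ≈ 123.28°.

≈ 18°S, 123°E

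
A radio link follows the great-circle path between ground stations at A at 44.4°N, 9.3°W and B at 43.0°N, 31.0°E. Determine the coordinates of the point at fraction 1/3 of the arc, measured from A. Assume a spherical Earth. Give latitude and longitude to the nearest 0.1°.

From cos δ = sin φ₁ sin φ₂ + cos φ₁ cos φ₂ cos Δλ, the central angle is δ ≈ 0.504 rad (28.9°).
Interpolate at f = 1/3 with slerp weights a = sin((1−f)δ)/sin δ ≈ 0.683, b = sin(fδ)/sin δ ≈ 0.346.
p = a·p₁ + b·p₂ ≈ (0.698, 0.052, 0.714); φ = arcsin(p_z) ≈ 45.55°, λ = atan2(p_y, p_x) ≈ 4.22°.

≈ 45.5°N, 4.2°E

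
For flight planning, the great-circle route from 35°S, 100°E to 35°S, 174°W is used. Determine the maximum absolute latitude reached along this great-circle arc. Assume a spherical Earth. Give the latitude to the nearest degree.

≈ 44°S

The great circle lies in the plane with unit normal n̂ = (p₁ × p₂)/|p₁ × p₂|.
Here n̂_z ≈ +0.722; the vertex latitude is φ_max = arccos|n̂_z| ≈ 43.8°.
Check via Clairaut: cos φ_max = |cos φ₁| · sin C = cos(35.0°)·sin(118.1°) ≈ 0.722, again giving ≈ 43.8°.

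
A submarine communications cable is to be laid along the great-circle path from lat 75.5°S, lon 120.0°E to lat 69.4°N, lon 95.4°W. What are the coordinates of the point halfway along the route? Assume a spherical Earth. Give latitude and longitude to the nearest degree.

≈ lat 9°S, lon 140°W

Convert each endpoint to a unit vector on the sphere (x = cos φ cos λ, y = cos φ sin λ, z = sin φ).
The central angle between the endpoints is δ = arccos(p₁·p₂) ≈ 2.932 rad (168.0°).
Interpolate at f = 1/2 with slerp weights a = sin((1−f)δ)/sin δ ≈ 4.773, b = sin(fδ)/sin δ ≈ 4.773.
p = a·p₁ + b·p₂ ≈ (-0.756, -0.637, -0.153); φ = arcsin(p_z) ≈ -8.81°, λ = atan2(p_y, p_x) ≈ -139.87°.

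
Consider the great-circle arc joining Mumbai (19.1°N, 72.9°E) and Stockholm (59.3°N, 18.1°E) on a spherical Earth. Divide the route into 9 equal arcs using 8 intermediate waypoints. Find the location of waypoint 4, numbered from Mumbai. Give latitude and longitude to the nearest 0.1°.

Convert each endpoint to a unit vector on the sphere (x = cos φ cos λ, y = cos φ sin λ, z = sin φ).
The central angle between the endpoints is δ = arccos(p₁·p₂) ≈ 0.977 rad (56.0°).
Interpolate at f = 4/9 with slerp weights a = sin((1−f)δ)/sin δ ≈ 0.623, b = sin(fδ)/sin δ ≈ 0.508.
p = a·p₁ + b·p₂ ≈ (0.419, 0.643, 0.640); φ = arcsin(p_z) ≈ 39.82°, λ = atan2(p_y, p_x) ≈ 56.90°.

≈ 39.8°N, 56.9°E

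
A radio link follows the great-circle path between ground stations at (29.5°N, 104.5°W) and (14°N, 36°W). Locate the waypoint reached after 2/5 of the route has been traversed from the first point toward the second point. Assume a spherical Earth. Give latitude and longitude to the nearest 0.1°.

≈ (27.3°N, 75.2°W)

Convert each endpoint to a unit vector on the sphere (x = cos φ cos λ, y = cos φ sin λ, z = sin φ).
The central angle between the endpoints is δ = arccos(p₁·p₂) ≈ 1.128 rad (64.6°).
Interpolate at f = 2/5 with slerp weights a = sin((1−f)δ)/sin δ ≈ 0.693, b = sin(fδ)/sin δ ≈ 0.483.
p = a·p₁ + b·p₂ ≈ (0.228, -0.859, 0.458); φ = arcsin(p_z) ≈ 27.26°, λ = atan2(p_y, p_x) ≈ -75.15°.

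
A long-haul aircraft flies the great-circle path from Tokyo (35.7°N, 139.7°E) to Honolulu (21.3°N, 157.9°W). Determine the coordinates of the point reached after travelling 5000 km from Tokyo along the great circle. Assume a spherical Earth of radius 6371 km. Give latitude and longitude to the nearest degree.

≈ (26°N, 168°W)

Convert each endpoint to a unit vector on the sphere (x = cos φ cos λ, y = cos φ sin λ, z = sin φ).
The central angle between the endpoints is δ = arccos(p₁·p₂) ≈ 0.973 rad (55.8°). The total great-circle distance is δ·R ≈ 0.973 × 6371 ≈ 6201 km, so the target fraction is f = 5000/6201 ≈ 0.806.
Interpolate at f ≈ 0.806 with slerp weights a = sin((1−f)δ)/sin δ ≈ 0.227, b = sin(fδ)/sin δ ≈ 0.855.
p = a·p₁ + b·p₂ ≈ (-0.878, -0.181, 0.443); φ = arcsin(p_z) ≈ 26.28°, λ = atan2(p_y, p_x) ≈ -168.39°.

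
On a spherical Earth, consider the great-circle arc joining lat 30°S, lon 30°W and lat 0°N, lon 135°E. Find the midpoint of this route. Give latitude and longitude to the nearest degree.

≈ lat 61°S, lon 81°E

The haversine formula gives a central angle δ ≈ 2.562 rad (146.8°) between the endpoints.
Interpolate at f = 1/2 with slerp weights a = sin((1−f)δ)/sin δ ≈ 1.749, b = sin(fδ)/sin δ ≈ 1.749.
p = a·p₁ + b·p₂ ≈ (0.075, 0.479, -0.874); φ = arcsin(p_z) ≈ -60.98°, λ = atan2(p_y, p_x) ≈ 81.11°.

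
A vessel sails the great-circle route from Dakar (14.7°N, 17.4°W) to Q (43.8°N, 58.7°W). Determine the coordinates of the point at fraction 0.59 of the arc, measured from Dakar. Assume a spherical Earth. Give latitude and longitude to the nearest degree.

≈ (34°N, 39°W)

From cos δ = sin φ₁ sin φ₂ + cos φ₁ cos φ₂ cos Δλ, the central angle is δ ≈ 0.795 rad (45.6°).
Interpolate at f = 0.59 with slerp weights a = sin((1−f)δ)/sin δ ≈ 0.449, b = sin(fδ)/sin δ ≈ 0.633.
p = a·p₁ + b·p₂ ≈ (0.651, -0.520, 0.552); φ = arcsin(p_z) ≈ 33.51°, λ = atan2(p_y, p_x) ≈ -38.61°.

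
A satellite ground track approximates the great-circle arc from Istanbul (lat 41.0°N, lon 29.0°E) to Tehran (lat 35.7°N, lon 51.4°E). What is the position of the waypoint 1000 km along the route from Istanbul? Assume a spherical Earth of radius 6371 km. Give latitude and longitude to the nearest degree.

The haversine formula gives a central angle δ ≈ 0.319 rad (18.3°) between the endpoints. The total great-circle distance is δ·R ≈ 0.319 × 6371 ≈ 2034 km, so the target fraction is f = 1000/2034 ≈ 0.492.
Interpolate at f ≈ 0.492 with slerp weights a = sin((1−f)δ)/sin δ ≈ 0.515, b = sin(fδ)/sin δ ≈ 0.498.
p = a·p₁ + b·p₂ ≈ (0.592, 0.504, 0.628); φ = arcsin(p_z) ≈ 38.93°, λ = atan2(p_y, p_x) ≈ 40.43°.

≈ lat 39°N, lon 40°E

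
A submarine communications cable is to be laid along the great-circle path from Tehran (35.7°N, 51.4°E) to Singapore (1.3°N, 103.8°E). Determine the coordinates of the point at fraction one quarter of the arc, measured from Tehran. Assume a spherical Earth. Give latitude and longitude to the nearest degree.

The haversine formula gives a central angle δ ≈ 1.037 rad (59.4°) between the endpoints.
Interpolate at f = 1/4 with slerp weights a = sin((1−f)δ)/sin δ ≈ 0.815, b = sin(fδ)/sin δ ≈ 0.298.
p = a·p₁ + b·p₂ ≈ (0.342, 0.806, 0.482); φ = arcsin(p_z) ≈ 28.84°, λ = atan2(p_y, p_x) ≈ 67.02°.

≈ 29°N, 67°E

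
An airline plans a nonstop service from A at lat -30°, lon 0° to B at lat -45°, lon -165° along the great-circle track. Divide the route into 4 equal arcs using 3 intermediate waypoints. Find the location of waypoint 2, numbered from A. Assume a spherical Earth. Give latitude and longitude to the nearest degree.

≈ lat -78°, lon -45°

The haversine formula gives a central angle δ ≈ 1.811 rad (103.8°) between the endpoints.
Interpolate at f = 2/4 with slerp weights a = sin((1−f)δ)/sin δ ≈ 0.810, b = sin(fδ)/sin δ ≈ 0.810.
p = a·p₁ + b·p₂ ≈ (0.148, -0.148, -0.978); φ = arcsin(p_z) ≈ -77.90°, λ = atan2(p_y, p_x) ≈ -45.00°.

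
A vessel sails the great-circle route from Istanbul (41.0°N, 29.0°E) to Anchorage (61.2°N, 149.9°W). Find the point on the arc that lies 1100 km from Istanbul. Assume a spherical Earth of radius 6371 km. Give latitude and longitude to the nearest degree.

Write both endpoints as unit vectors p₁, p₂ with components (cos φ cos λ, cos φ sin λ, sin φ).
The central angle between the endpoints is δ = arccos(p₁·p₂) ≈ 1.358 rad (77.8°). The total great-circle distance is δ·R ≈ 1.358 × 6371 ≈ 8651 km, so the target fraction is f = 1100/8651 ≈ 0.127.
Interpolate at f ≈ 0.127 with slerp weights a = sin((1−f)δ)/sin δ ≈ 0.948, b = sin(fδ)/sin δ ≈ 0.176.
p = a·p₁ + b·p₂ ≈ (0.552, 0.304, 0.776); φ = arcsin(p_z) ≈ 50.89°, λ = atan2(p_y, p_x) ≈ 28.85°.

≈ 51°N, 29°E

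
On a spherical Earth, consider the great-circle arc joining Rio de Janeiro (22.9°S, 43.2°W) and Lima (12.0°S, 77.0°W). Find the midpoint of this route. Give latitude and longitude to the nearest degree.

≈ 18°S, 61°W

Convert each endpoint to a unit vector on the sphere (x = cos φ cos λ, y = cos φ sin λ, z = sin φ).
The central angle between the endpoints is δ = arccos(p₁·p₂) ≈ 0.592 rad (33.9°).
Interpolate at f = 1/2 with slerp weights a = sin((1−f)δ)/sin δ ≈ 0.523, b = sin(fδ)/sin δ ≈ 0.523.
p = a·p₁ + b·p₂ ≈ (0.466, -0.828, -0.312); φ = arcsin(p_z) ≈ -18.19°, λ = atan2(p_y, p_x) ≈ -60.62°.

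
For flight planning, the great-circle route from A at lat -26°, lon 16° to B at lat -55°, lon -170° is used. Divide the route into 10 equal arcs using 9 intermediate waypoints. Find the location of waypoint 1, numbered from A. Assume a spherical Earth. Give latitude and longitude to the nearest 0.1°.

Convert each endpoint to a unit vector on the sphere (x = cos φ cos λ, y = cos φ sin λ, z = sin φ).
The central angle between the endpoints is δ = arccos(p₁·p₂) ≈ 1.725 rad (98.8°).
Interpolate at f = 1/10 with slerp weights a = sin((1−f)δ)/sin δ ≈ 1.012, b = sin(fδ)/sin δ ≈ 0.174.
p = a·p₁ + b·p₂ ≈ (0.776, 0.233, -0.586); φ = arcsin(p_z) ≈ -35.86°, λ = atan2(p_y, p_x) ≈ 16.74°.

≈ lat -35.9°, lon 16.7°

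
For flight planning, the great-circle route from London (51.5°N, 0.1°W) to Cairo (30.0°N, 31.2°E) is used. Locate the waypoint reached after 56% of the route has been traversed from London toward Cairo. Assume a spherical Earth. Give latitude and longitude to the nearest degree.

From cos δ = sin φ₁ sin φ₂ + cos φ₁ cos φ₂ cos Δλ, the central angle is δ ≈ 0.551 rad (31.6°).
Interpolate at f = 0.56 with slerp weights a = sin((1−f)δ)/sin δ ≈ 0.459, b = sin(fδ)/sin δ ≈ 0.580.
p = a·p₁ + b·p₂ ≈ (0.715, 0.260, 0.649); φ = arcsin(p_z) ≈ 40.46°, λ = atan2(p_y, p_x) ≈ 19.96°.

≈ 40°N, 20°E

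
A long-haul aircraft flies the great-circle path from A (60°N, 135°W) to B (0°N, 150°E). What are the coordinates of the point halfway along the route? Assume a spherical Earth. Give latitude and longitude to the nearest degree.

≈ (35°N, 173°E)

Convert each endpoint to a unit vector on the sphere (x = cos φ cos λ, y = cos φ sin λ, z = sin φ).
The central angle between the endpoints is δ = arccos(p₁·p₂) ≈ 1.441 rad (82.6°).
Interpolate at f = 1/2 with slerp weights a = sin((1−f)δ)/sin δ ≈ 0.665, b = sin(fδ)/sin δ ≈ 0.665.
p = a·p₁ + b·p₂ ≈ (-0.811, 0.097, 0.576); φ = arcsin(p_z) ≈ 35.19°, λ = atan2(p_y, p_x) ≈ 173.15°.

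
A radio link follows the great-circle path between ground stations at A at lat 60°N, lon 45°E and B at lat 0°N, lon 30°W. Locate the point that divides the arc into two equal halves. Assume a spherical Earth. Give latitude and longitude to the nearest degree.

≈ lat 35°N, lon 7°W

The haversine formula gives a central angle δ ≈ 1.441 rad (82.6°) between the endpoints.
Interpolate at f = 1/2 with slerp weights a = sin((1−f)δ)/sin δ ≈ 0.665, b = sin(fδ)/sin δ ≈ 0.665.
p = a·p₁ + b·p₂ ≈ (0.811, -0.097, 0.576); φ = arcsin(p_z) ≈ 35.19°, λ = atan2(p_y, p_x) ≈ -6.85°.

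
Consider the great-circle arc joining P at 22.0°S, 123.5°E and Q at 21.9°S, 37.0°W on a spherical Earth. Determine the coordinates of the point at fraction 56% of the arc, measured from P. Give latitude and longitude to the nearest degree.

≈ 66°S, 23°E

Write both endpoints as unit vectors p₁, p₂ with components (cos φ cos λ, cos φ sin λ, sin φ).
The central angle between the endpoints is δ = arccos(p₁·p₂) ≈ 2.307 rad (132.2°).
Interpolate at f = 0.56 with slerp weights a = sin((1−f)δ)/sin δ ≈ 1.146, b = sin(fδ)/sin δ ≈ 1.297.
p = a·p₁ + b·p₂ ≈ (0.375, 0.162, -0.913); φ = arcsin(p_z) ≈ -65.92°, λ = atan2(p_y, p_x) ≈ 23.37°.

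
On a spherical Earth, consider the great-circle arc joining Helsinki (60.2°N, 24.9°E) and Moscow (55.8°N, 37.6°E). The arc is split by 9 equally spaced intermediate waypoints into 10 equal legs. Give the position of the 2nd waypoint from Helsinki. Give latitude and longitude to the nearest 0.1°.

≈ 59.4°N, 27.7°E

Write both endpoints as unit vectors p₁, p₂ with components (cos φ cos λ, cos φ sin λ, sin φ).
The central angle between the endpoints is δ = arccos(p₁·p₂) ≈ 0.140 rad (8.0°).
Interpolate at f = 2/10 with slerp weights a = sin((1−f)δ)/sin δ ≈ 0.801, b = sin(fδ)/sin δ ≈ 0.201.
p = a·p₁ + b·p₂ ≈ (0.450, 0.236, 0.861); φ = arcsin(p_z) ≈ 59.43°, λ = atan2(p_y, p_x) ≈ 27.69°.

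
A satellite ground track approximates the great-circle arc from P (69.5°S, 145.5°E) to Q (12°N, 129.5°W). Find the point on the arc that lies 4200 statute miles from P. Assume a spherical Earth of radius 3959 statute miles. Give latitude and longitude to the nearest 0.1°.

≈ (24.2°S, 143.5°W)

From cos δ = sin φ₁ sin φ₂ + cos φ₁ cos φ₂ cos Δλ, the central angle is δ ≈ 1.736 rad (99.5°). The total great-circle distance is δ·R ≈ 1.736 × 3959 ≈ 6875 mi, so the target fraction is f = 4200/6875 ≈ 0.611.
Interpolate at f ≈ 0.611 with slerp weights a = sin((1−f)δ)/sin δ ≈ 0.634, b = sin(fδ)/sin δ ≈ 0.885.
p = a·p₁ + b·p₂ ≈ (-0.734, -0.542, -0.410); φ = arcsin(p_z) ≈ -24.20°, λ = atan2(p_y, p_x) ≈ -143.53°.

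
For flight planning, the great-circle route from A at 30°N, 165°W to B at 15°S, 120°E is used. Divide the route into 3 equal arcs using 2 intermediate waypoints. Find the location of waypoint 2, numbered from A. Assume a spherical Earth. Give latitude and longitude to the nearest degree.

≈ 1°N, 143°E

The haversine formula gives a central angle δ ≈ 1.484 rad (85.0°) between the endpoints.
Interpolate at f = 2/3 with slerp weights a = sin((1−f)δ)/sin δ ≈ 0.476, b = sin(fδ)/sin δ ≈ 0.839.
p = a·p₁ + b·p₂ ≈ (-0.804, 0.595, 0.021); φ = arcsin(p_z) ≈ 1.21°, λ = atan2(p_y, p_x) ≈ 143.49°.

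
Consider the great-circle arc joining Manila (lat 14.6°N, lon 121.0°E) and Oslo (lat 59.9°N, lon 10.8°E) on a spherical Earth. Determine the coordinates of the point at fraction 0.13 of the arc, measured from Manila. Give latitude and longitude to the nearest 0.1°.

≈ lat 24.5°N, lon 115.2°E

Write both endpoints as unit vectors p₁, p₂ with components (cos φ cos λ, cos φ sin λ, sin φ).
The central angle between the endpoints is δ = arccos(p₁·p₂) ≈ 1.520 rad (87.1°).
Interpolate at f = 0.13 with slerp weights a = sin((1−f)δ)/sin δ ≈ 0.971, b = sin(fδ)/sin δ ≈ 0.197.
p = a·p₁ + b·p₂ ≈ (-0.387, 0.824, 0.415); φ = arcsin(p_z) ≈ 24.50°, λ = atan2(p_y, p_x) ≈ 115.16°.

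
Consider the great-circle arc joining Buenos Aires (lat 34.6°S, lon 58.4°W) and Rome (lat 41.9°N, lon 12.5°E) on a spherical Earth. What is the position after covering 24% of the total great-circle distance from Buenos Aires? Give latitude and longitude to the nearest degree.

From cos δ = sin φ₁ sin φ₂ + cos φ₁ cos φ₂ cos Δλ, the central angle is δ ≈ 1.751 rad (100.3°).
Interpolate at f = 0.24 with slerp weights a = sin((1−f)δ)/sin δ ≈ 0.987, b = sin(fδ)/sin δ ≈ 0.415.
p = a·p₁ + b·p₂ ≈ (0.727, -0.625, -0.284); φ = arcsin(p_z) ≈ -16.48°, λ = atan2(p_y, p_x) ≈ -40.70°.

≈ lat 16°S, lon 41°W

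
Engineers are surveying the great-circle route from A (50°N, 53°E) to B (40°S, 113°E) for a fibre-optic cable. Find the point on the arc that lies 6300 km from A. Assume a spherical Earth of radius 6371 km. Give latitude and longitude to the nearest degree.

≈ (2°N, 88°E)

Write both endpoints as unit vectors p₁, p₂ with components (cos φ cos λ, cos φ sin λ, sin φ).
The central angle between the endpoints is δ = arccos(p₁·p₂) ≈ 1.820 rad (104.3°). The total great-circle distance is δ·R ≈ 1.820 × 6371 ≈ 11592 km, so the target fraction is f = 6300/11592 ≈ 0.543.
Interpolate at f ≈ 0.543 with slerp weights a = sin((1−f)δ)/sin δ ≈ 0.762, b = sin(fδ)/sin δ ≈ 0.862.
p = a·p₁ + b·p₂ ≈ (0.037, 0.999, 0.030); φ = arcsin(p_z) ≈ 1.69°, λ = atan2(p_y, p_x) ≈ 87.89°.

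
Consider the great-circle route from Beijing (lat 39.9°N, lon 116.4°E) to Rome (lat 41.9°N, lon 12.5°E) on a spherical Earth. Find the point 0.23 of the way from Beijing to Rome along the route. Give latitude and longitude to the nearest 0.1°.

≈ lat 49.4°N, lon 96.8°E

From cos δ = sin φ₁ sin φ₂ + cos φ₁ cos φ₂ cos Δλ, the central angle is δ ≈ 1.275 rad (73.1°).
Interpolate at f = 0.23 with slerp weights a = sin((1−f)δ)/sin δ ≈ 0.869, b = sin(fδ)/sin δ ≈ 0.302.
p = a·p₁ + b·p₂ ≈ (-0.077, 0.646, 0.759); φ = arcsin(p_z) ≈ 49.41°, λ = atan2(p_y, p_x) ≈ 96.79°.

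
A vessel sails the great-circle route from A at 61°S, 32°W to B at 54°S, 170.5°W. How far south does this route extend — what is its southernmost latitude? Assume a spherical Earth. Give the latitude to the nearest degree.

The great circle lies in the plane with unit normal n̂ = (p₁ × p₂)/|p₁ × p₂|.
Here n̂_z ≈ -0.217; the vertex latitude is φ_max = arccos|n̂_z| ≈ 77.5°.
Check via Clairaut: cos φ_max = |cos φ₁| · sin C = cos(61.0°)·sin(153.4°) ≈ 0.217, again giving ≈ 77.5°.

≈ 77°S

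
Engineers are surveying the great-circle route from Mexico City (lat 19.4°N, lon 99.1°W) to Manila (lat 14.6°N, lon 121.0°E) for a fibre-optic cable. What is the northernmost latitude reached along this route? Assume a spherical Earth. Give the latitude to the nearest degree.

≈ 42°N

The great circle lies in the plane with unit normal n̂ = (p₁ × p₂)/|p₁ × p₂|.
Here n̂_z ≈ -0.745; the vertex latitude is φ_max = arccos|n̂_z| ≈ 41.8°.
Check via Clairaut: cos φ_max = |cos φ₁| · sin C = cos(19.4°)·sin(52.2°) ≈ 0.745, again giving ≈ 41.8°.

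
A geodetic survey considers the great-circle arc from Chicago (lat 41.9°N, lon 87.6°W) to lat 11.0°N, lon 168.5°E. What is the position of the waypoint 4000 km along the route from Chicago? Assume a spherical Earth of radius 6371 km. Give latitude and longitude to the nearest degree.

Write both endpoints as unit vectors p₁, p₂ with components (cos φ cos λ, cos φ sin λ, sin φ).
The central angle between the endpoints is δ = arccos(p₁·p₂) ≈ 1.619 rad (92.8°). The total great-circle distance is δ·R ≈ 1.619 × 6371 ≈ 10314 km, so the target fraction is f = 4000/10314 ≈ 0.388.
Interpolate at f ≈ 0.388 with slerp weights a = sin((1−f)δ)/sin δ ≈ 0.838, b = sin(fδ)/sin δ ≈ 0.588.
p = a·p₁ + b·p₂ ≈ (-0.540, -0.508, 0.672); φ = arcsin(p_z) ≈ 42.19°, λ = atan2(p_y, p_x) ≈ -136.74°.

≈ lat 42°N, lon 137°W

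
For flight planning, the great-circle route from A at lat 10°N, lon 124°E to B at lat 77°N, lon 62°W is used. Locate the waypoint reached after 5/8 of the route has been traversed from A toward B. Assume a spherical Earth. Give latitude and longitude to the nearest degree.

≈ lat 68°N, lon 127°E

From cos δ = sin φ₁ sin φ₂ + cos φ₁ cos φ₂ cos Δλ, the central angle is δ ≈ 1.622 rad (92.9°).
Interpolate at f = 5/8 with slerp weights a = sin((1−f)δ)/sin δ ≈ 0.572, b = sin(fδ)/sin δ ≈ 0.850.
p = a·p₁ + b·p₂ ≈ (-0.225, 0.298, 0.927); φ = arcsin(p_z) ≈ 68.05°, λ = atan2(p_y, p_x) ≈ 127.06°.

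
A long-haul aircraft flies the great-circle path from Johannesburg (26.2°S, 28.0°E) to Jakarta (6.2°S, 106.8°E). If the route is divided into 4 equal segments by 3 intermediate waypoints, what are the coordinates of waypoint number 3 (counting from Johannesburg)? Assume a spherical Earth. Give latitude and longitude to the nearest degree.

Write both endpoints as unit vectors p₁, p₂ with components (cos φ cos λ, cos φ sin λ, sin φ).
The central angle between the endpoints is δ = arccos(p₁·p₂) ≈ 1.348 rad (77.2°).
Interpolate at f = 3/4 with slerp weights a = sin((1−f)δ)/sin δ ≈ 0.339, b = sin(fδ)/sin δ ≈ 0.869.
p = a·p₁ + b·p₂ ≈ (0.019, 0.970, -0.244); φ = arcsin(p_z) ≈ -14.09°, λ = atan2(p_y, p_x) ≈ 88.88°.

≈ 14°S, 89°E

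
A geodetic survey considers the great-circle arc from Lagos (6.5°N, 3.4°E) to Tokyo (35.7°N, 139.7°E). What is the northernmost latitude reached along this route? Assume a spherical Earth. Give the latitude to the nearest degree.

The great circle lies in the plane with unit normal n̂ = (p₁ × p₂)/|p₁ × p₂|.
Here n̂_z ≈ +0.651; the vertex latitude is φ_max = arccos|n̂_z| ≈ 49.4°.
Check via Clairaut: cos φ_max = |cos φ₁| · sin C = cos(6.5°)·sin(41.0°) ≈ 0.651, again giving ≈ 49.4°.

≈ 49°N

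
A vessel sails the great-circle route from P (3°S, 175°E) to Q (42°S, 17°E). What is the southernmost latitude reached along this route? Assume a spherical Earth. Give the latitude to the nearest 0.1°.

The great circle lies in the plane with unit normal n̂ = (p₁ × p₂)/|p₁ × p₂|.
Here n̂_z ≈ -0.367; the vertex latitude is φ_max = arccos|n̂_z| ≈ 68.5°.
Check via Clairaut: cos φ_max = |cos φ₁| · sin C = cos(3.0°)·sin(158.4°) ≈ 0.367, again giving ≈ 68.5°.

≈ 68.5°S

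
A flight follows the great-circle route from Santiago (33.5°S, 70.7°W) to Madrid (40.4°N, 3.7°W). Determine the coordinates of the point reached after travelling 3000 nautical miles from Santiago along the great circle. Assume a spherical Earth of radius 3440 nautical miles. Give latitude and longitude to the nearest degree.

Convert each endpoint to a unit vector on the sphere (x = cos φ cos λ, y = cos φ sin λ, z = sin φ).
The central angle between the endpoints is δ = arccos(p₁·p₂) ≈ 1.681 rad (96.3°). The total great-circle distance is δ·R ≈ 1.681 × 3440 ≈ 5781 nmi, so the target fraction is f = 3000/5781 ≈ 0.519.
Interpolate at f ≈ 0.519 with slerp weights a = sin((1−f)δ)/sin δ ≈ 0.728, b = sin(fδ)/sin δ ≈ 0.770.
p = a·p₁ + b·p₂ ≈ (0.786, -0.611, 0.098); φ = arcsin(p_z) ≈ 5.60°, λ = atan2(p_y, p_x) ≈ -37.84°.

≈ 6°N, 38°W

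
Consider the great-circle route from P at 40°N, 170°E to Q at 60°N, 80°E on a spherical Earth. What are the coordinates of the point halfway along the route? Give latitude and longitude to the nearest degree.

The haversine formula gives a central angle δ ≈ 0.980 rad (56.2°) between the endpoints.
Interpolate at f = 1/2 with slerp weights a = sin((1−f)δ)/sin δ ≈ 0.567, b = sin(fδ)/sin δ ≈ 0.567.
p = a·p₁ + b·p₂ ≈ (-0.378, 0.354, 0.855); φ = arcsin(p_z) ≈ 58.77°, λ = atan2(p_y, p_x) ≈ 136.87°.

≈ 59°N, 137°E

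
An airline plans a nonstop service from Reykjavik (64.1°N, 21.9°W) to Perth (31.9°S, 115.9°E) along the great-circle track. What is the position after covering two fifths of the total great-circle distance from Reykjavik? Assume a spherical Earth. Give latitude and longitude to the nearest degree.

≈ 44°N, 78°E

Write both endpoints as unit vectors p₁, p₂ with components (cos φ cos λ, cos φ sin λ, sin φ).
The central angle between the endpoints is δ = arccos(p₁·p₂) ≈ 2.419 rad (138.6°).
Interpolate at f = 2/5 with slerp weights a = sin((1−f)δ)/sin δ ≈ 1.501, b = sin(fδ)/sin δ ≈ 1.245.
p = a·p₁ + b·p₂ ≈ (0.147, 0.706, 0.692); φ = arcsin(p_z) ≈ 43.83°, λ = atan2(p_y, p_x) ≈ 78.27°.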